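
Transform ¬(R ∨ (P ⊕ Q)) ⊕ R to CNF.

(¬P ∨ Q ∨ R) ∧ (¬Q ∨ P ∨ R)

¬(R ∨ (P ⊕ Q)) ⊕ R
≡ (¬(R ∨ (P ⊕ Q)) ∨ R) ∧ ¬(¬(R ∨ (P ⊕ Q)) ∧ R)
≡ (¬(R ∨ ((P ∨ Q) ∧ ¬(P ∧ Q))) ∨ R) ∧ ¬(¬(R ∨ (P ⊕ Q)) ∧ R)
≡ (¬(R ∨ ((P ∨ Q) ∧ ¬(P ∧ Q))) ∨ R) ∧ ¬(¬(R ∨ ((P ∨ Q) ∧ ¬(P ∧ Q))) ∧ R)
≡ ((¬R ∧ ¬((P ∨ Q) ∧ ¬(P ∧ Q))) ∨ R) ∧ ¬(¬(R ∨ ((P ∨ Q) ∧ ¬(P ∧ Q))) ∧ R)
≡ ((¬R ∧ (¬(P ∨ Q) ∨ ¬¬(P ∧ Q))) ∨ R) ∧ ¬(¬(R ∨ ((P ∨ Q) ∧ ¬(P ∧ Q))) ∧ R)
≡ ((¬R ∧ ((¬P ∧ ¬Q) ∨ ¬¬(P ∧ Q))) ∨ R) ∧ ¬(¬(R ∨ ((P ∨ Q) ∧ ¬(P ∧ Q))) ∧ R)
≡ ((¬R ∧ ((¬P ∧ ¬Q) ∨ (P ∧ Q))) ∨ R) ∧ ¬(¬(R ∨ ((P ∨ Q) ∧ ¬(P ∧ Q))) ∧ R)
≡ ((¬R ∧ ((¬P ∧ ¬Q) ∨ (P ∧ Q))) ∨ R) ∧ (¬¬(R ∨ ((P ∨ Q) ∧ ¬(P ∧ Q))) ∨ ¬R)
≡ ((¬R ∧ ((¬P ∧ ¬Q) ∨ (P ∧ Q))) ∨ R) ∧ (R ∨ ((P ∨ Q) ∧ ¬(P ∧ Q)) ∨ ¬R)
≡ ((¬R ∧ ((¬P ∧ ¬Q) ∨ (P ∧ Q))) ∨ R) ∧ (R ∨ ((P ∨ Q) ∧ (¬P ∨ ¬Q)) ∨ ¬R)
≡ (¬R ∨ R) ∧ (¬P ∨ P ∨ R) ∧ (¬P ∨ Q ∨ R) ∧ (¬Q ∨ P ∨ R) ∧ (¬Q ∨ Q ∨ R) ∧ (R ∨ P ∨ Q ∨ ¬R) ∧ (R ∨ ¬P ∨ ¬Q ∨ ¬R)
≡ (¬P ∨ Q ∨ R) ∧ (¬Q ∨ P ∨ R)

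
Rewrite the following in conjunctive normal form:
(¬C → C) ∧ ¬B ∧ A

C ∧ ¬B ∧ A

(¬C → C) ∧ ¬B ∧ A
≡ (¬¬C ∨ C) ∧ ¬B ∧ A   [eliminate →]
≡ (C ∨ C) ∧ ¬B ∧ A   [double negation]
≡ C ∧ ¬B ∧ A   [simplify]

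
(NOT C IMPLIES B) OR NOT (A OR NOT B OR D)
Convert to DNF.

C OR B

(NOT C IMPLIES B) OR NOT (A OR NOT B OR D)
≡ NOT NOT C OR B OR NOT (A OR NOT B OR D)   — eliminate IMPLIES
≡ C OR B OR NOT (A OR NOT B OR D)   — double negation
≡ C OR B OR (NOT A AND NOT NOT B AND NOT D)   — De Morgan
≡ C OR B OR (NOT A AND B AND NOT D)   — double negation
≡ C OR B   — simplify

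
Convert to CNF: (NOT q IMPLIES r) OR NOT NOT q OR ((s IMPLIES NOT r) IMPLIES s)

(NOT q IMPLIES r) OR NOT NOT q OR ((s IMPLIES NOT r) IMPLIES s)
≡ NOT NOT q OR r OR NOT NOT q OR ((s IMPLIES NOT r) IMPLIES s)   [eliminate IMPLIES]
≡ NOT NOT q OR r OR NOT NOT q OR NOT (s IMPLIES NOT r) OR s   [eliminate IMPLIES]
≡ NOT NOT q OR r OR NOT NOT q OR NOT (NOT s OR NOT r) OR s   [eliminate IMPLIES]
≡ q OR r OR NOT NOT q OR NOT (NOT s OR NOT r) OR s   [double negation]
≡ q OR r OR q OR NOT (NOT s OR NOT r) OR s   [double negation]
≡ q OR r OR q OR (NOT NOT s AND NOT NOT r) OR s   [De Morgan]
≡ q OR r OR q OR (s AND NOT NOT r) OR s   [double negation]
≡ q OR r OR q OR (s AND r) OR s   [double negation]
≡ (q OR r OR q OR s OR s) AND (q OR r OR q OR r OR s)   [distribute OR over AND]
≡ q OR r OR s   [simplify]

q OR r OR s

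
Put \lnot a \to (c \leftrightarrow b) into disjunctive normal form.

a \lor (\lnot c \land \lnot b) \lor (b \land c)

\lnot a \to (c \leftrightarrow b)
= \lnot \lnot a \lor (c \leftrightarrow b)   (eliminate \to)
= \lnot \lnot a \lor ((c \to b) \land (b \to c))   (eliminate \leftrightarrow)
= \lnot \lnot a \lor ((\lnot c \lor b) \land (b \to c))   (eliminate \to)
= \lnot \lnot a \lor ((\lnot c \lor b) \land (\lnot b \lor c))   (eliminate \to)
= a \lor ((\lnot c \lor b) \land (\lnot b \lor c))   (double negation)
= a \lor (\lnot c \land \lnot b) \lor (\lnot c \land c) \lor (b \land \lnot b) \lor (b \land c)   (distribute \land over \lor)
= a \lor (\lnot c \land \lnot b) \lor (b \land c)   (simplify)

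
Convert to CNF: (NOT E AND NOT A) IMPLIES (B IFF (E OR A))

(NOT E AND NOT A) IMPLIES (B IFF (E OR A))
≡ NOT (NOT E AND NOT A) OR (B IFF (E OR A))
≡ NOT (NOT E AND NOT A) OR ((B IMPLIES (E OR A)) AND ((E OR A) IMPLIES B))
≡ NOT (NOT E AND NOT A) OR ((NOT B OR E OR A) AND ((E OR A) IMPLIES B))
≡ NOT (NOT E AND NOT A) OR ((NOT B OR E OR A) AND (NOT (E OR A) OR B))
≡ NOT NOT E OR NOT NOT A OR ((NOT B OR E OR A) AND (NOT (E OR A) OR B))
≡ E OR NOT NOT A OR ((NOT B OR E OR A) AND (NOT (E OR A) OR B))
≡ E OR A OR ((NOT B OR E OR A) AND (NOT (E OR A) OR B))
≡ E OR A OR ((NOT B OR E OR A) AND ((NOT E AND NOT A) OR B))
≡ (E OR A OR NOT B OR E OR A) AND (E OR A OR NOT E OR B) AND (E OR A OR NOT A OR B)
≡ E OR A OR NOT B

E OR A OR NOT B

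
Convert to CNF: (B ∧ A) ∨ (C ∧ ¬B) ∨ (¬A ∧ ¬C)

(B ∧ A) ∨ (C ∧ ¬B) ∨ (¬A ∧ ¬C)
= (B ∨ C ∨ ¬A) ∧ (B ∨ C ∨ ¬C) ∧ (B ∨ ¬B ∨ ¬A) ∧ (B ∨ ¬B ∨ ¬C) ∧ (A ∨ C ∨ ¬A) ∧ (A ∨ C ∨ ¬C) ∧ (A ∨ ¬B ∨ ¬A) ∧ (A ∨ ¬B ∨ ¬C)
= (B ∨ C ∨ ¬A) ∧ (A ∨ ¬B ∨ ¬C)

(B ∨ C ∨ ¬A) ∧ (A ∨ ¬B ∨ ¬C)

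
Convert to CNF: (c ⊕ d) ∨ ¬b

(c ∨ d ∨ ¬b) ∧ (¬c ∨ ¬d ∨ ¬b)

(c ⊕ d) ∨ ¬b
≡ ((c ∨ d) ∧ ¬(c ∧ d)) ∨ ¬b   [expand ⊕]
≡ ((c ∨ d) ∧ (¬c ∨ ¬d)) ∨ ¬b   [De Morgan]
≡ (c ∨ d ∨ ¬b) ∧ (¬c ∨ ¬d ∨ ¬b)   [distribute ∨ over ∧]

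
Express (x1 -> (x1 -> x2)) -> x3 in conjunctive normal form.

(x1 | x3) & (~x2 | x3)

(x1 -> (x1 -> x2)) -> x3
≡ ~(x1 -> (x1 -> x2)) | x3
≡ ~(~x1 | (x1 -> x2)) | x3
≡ ~(~x1 | ~x1 | x2) | x3
≡ (~~x1 & ~~x1 & ~x2) | x3
≡ (x1 & ~~x1 & ~x2) | x3
≡ (x1 & x1 & ~x2) | x3
≡ (x1 | x3) & (x1 | x3) & (~x2 | x3)
≡ (x1 | x3) & (~x2 | x3)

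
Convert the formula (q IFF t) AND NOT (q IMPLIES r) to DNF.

(q IFF t) AND NOT (q IMPLIES r)
= (q IMPLIES t) AND (t IMPLIES q) AND NOT (q IMPLIES r)   [eliminate IFF]
= (NOT q OR t) AND (t IMPLIES q) AND NOT (q IMPLIES r)   [eliminate IMPLIES]
= (NOT q OR t) AND (NOT t OR q) AND NOT (q IMPLIES r)   [eliminate IMPLIES]
= (NOT q OR t) AND (NOT t OR q) AND NOT (NOT q OR r)   [eliminate IMPLIES]
= (NOT q OR t) AND (NOT t OR q) AND NOT NOT q AND NOT r   [De Morgan]
= (NOT q OR t) AND (NOT t OR q) AND q AND NOT r   [double negation]
= (NOT q AND NOT t AND q AND NOT r) OR (NOT q AND q AND q AND NOT r) OR (t AND NOT t AND q AND NOT r) OR (t AND q AND q AND NOT r)   [distribute AND over OR]
= t AND q AND NOT r   [simplify]

t AND q AND NOT r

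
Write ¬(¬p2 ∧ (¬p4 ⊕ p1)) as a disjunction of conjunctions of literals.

¬(¬p2 ∧ (¬p4 ⊕ p1))
⇔ ¬(¬p2 ∧ ((¬p4 ∧ ¬p1) ∨ (¬¬p4 ∧ p1)))
⇔ ¬¬p2 ∨ ¬((¬p4 ∧ ¬p1) ∨ (¬¬p4 ∧ p1))
⇔ p2 ∨ ¬((¬p4 ∧ ¬p1) ∨ (¬¬p4 ∧ p1))
⇔ p2 ∨ (¬(¬p4 ∧ ¬p1) ∧ ¬(¬¬p4 ∧ p1))
⇔ p2 ∨ ((¬¬p4 ∨ ¬¬p1) ∧ ¬(¬¬p4 ∧ p1))
⇔ p2 ∨ ((p4 ∨ ¬¬p1) ∧ ¬(¬¬p4 ∧ p1))
⇔ p2 ∨ ((p4 ∨ p1) ∧ ¬(¬¬p4 ∧ p1))
⇔ p2 ∨ ((p4 ∨ p1) ∧ (¬¬¬p4 ∨ ¬p1))
⇔ p2 ∨ ((p4 ∨ p1) ∧ (¬p4 ∨ ¬p1))
⇔ p2 ∨ (p4 ∧ ¬p4) ∨ (p4 ∧ ¬p1) ∨ (p1 ∧ ¬p4) ∨ (p1 ∧ ¬p1)
⇔ p2 ∨ (p4 ∧ ¬p1) ∨ (p1 ∧ ¬p4)

p2 ∨ (p4 ∧ ¬p1) ∨ (p1 ∧ ¬p4)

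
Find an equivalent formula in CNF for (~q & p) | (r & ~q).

~q & (p | r)

(~q & p) | (r & ~q)
= (~q | r) & (~q | ~q) & (p | r) & (p | ~q)   — distribute | over &
= ~q & (p | r)   — simplify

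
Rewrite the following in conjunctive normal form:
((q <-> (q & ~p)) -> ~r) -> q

r | q

((q <-> (q & ~p)) -> ~r) -> q
≡ ~((q <-> (q & ~p)) -> ~r) | q   [eliminate ->]
≡ ~(~(q <-> (q & ~p)) | ~r) | q   [eliminate ->]
≡ ~(~((q -> (q & ~p)) & ((q & ~p) -> q)) | ~r) | q   [eliminate <->]
≡ ~(~((~q | (q & ~p)) & ((q & ~p) -> q)) | ~r) | q   [eliminate ->]
≡ ~(~((~q | (q & ~p)) & (~(q & ~p) | q)) | ~r) | q   [eliminate ->]
≡ (~~((~q | (q & ~p)) & (~(q & ~p) | q)) & ~~r) | q   [De Morgan]
≡ ((~q | (q & ~p)) & (~(q & ~p) | q) & ~~r) | q   [double negation]
≡ ((~q | (q & ~p)) & (~q | ~~p | q) & ~~r) | q   [De Morgan]
≡ ((~q | (q & ~p)) & (~q | p | q) & ~~r) | q   [double negation]
≡ ((~q | (q & ~p)) & (~q | p | q) & r) | q   [double negation]
≡ (~q | q | q) & (~q | ~p | q) & (~q | p | q | q) & (r | q)   [distribute | over &]
≡ r | q   [simplify]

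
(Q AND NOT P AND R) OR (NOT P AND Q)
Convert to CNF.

Q AND NOT P

(Q AND NOT P AND R) OR (NOT P AND Q)
≡ (Q OR NOT P) AND (Q OR Q) AND (NOT P OR NOT P) AND (NOT P OR Q) AND (R OR NOT P) AND (R OR Q)   (distribute OR over AND)
≡ Q AND NOT P   (simplify)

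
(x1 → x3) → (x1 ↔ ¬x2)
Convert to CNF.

(x1 → x3) → (x1 ↔ ¬x2)
⇔ ¬(x1 → x3) ∨ (x1 ↔ ¬x2)   [eliminate →]
⇔ ¬(¬x1 ∨ x3) ∨ (x1 ↔ ¬x2)   [eliminate →]
⇔ ¬(¬x1 ∨ x3) ∨ ((x1 → ¬x2) ∧ (¬x2 → x1))   [eliminate ↔]
⇔ ¬(¬x1 ∨ x3) ∨ ((¬x1 ∨ ¬x2) ∧ (¬x2 → x1))   [eliminate →]
⇔ ¬(¬x1 ∨ x3) ∨ ((¬x1 ∨ ¬x2) ∧ (¬¬x2 ∨ x1))   [eliminate →]
⇔ (¬¬x1 ∧ ¬x3) ∨ ((¬x1 ∨ ¬x2) ∧ (¬¬x2 ∨ x1))   [De Morgan]
⇔ (x1 ∧ ¬x3) ∨ ((¬x1 ∨ ¬x2) ∧ (¬¬x2 ∨ x1))   [double negation]
⇔ (x1 ∧ ¬x3) ∨ ((¬x1 ∨ ¬x2) ∧ (x2 ∨ x1))   [double negation]
⇔ (x1 ∨ ¬x1 ∨ ¬x2) ∧ (x1 ∨ x2 ∨ x1) ∧ (¬x3 ∨ ¬x1 ∨ ¬x2) ∧ (¬x3 ∨ x2 ∨ x1)   [distribute ∨ over ∧]
⇔ (x1 ∨ x2) ∧ (¬x3 ∨ ¬x1 ∨ ¬x2)   [simplify]

(x1 ∨ x2) ∧ (¬x3 ∨ ¬x1 ∨ ¬x2)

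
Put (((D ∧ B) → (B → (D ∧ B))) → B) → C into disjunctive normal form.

(((D ∧ B) → (B → (D ∧ B))) → B) → C
⇔ ¬(((D ∧ B) → (B → (D ∧ B))) → B) ∨ C   — eliminate →
⇔ ¬(¬((D ∧ B) → (B → (D ∧ B))) ∨ B) ∨ C   — eliminate →
⇔ ¬(¬(¬(D ∧ B) ∨ (B → (D ∧ B))) ∨ B) ∨ C   — eliminate →
⇔ ¬(¬(¬(D ∧ B) ∨ ¬B ∨ (D ∧ B)) ∨ B) ∨ C   — eliminate →
⇔ (¬¬(¬(D ∧ B) ∨ ¬B ∨ (D ∧ B)) ∧ ¬B) ∨ C   — De Morgan
⇔ ((¬(D ∧ B) ∨ ¬B ∨ (D ∧ B)) ∧ ¬B) ∨ C   — double negation
⇔ ((¬D ∨ ¬B ∨ ¬B ∨ (D ∧ B)) ∧ ¬B) ∨ C   — De Morgan
⇔ (¬D ∧ ¬B) ∨ (¬B ∧ ¬B) ∨ (¬B ∧ ¬B) ∨ (D ∧ B ∧ ¬B) ∨ C   — distribute ∧ over ∨
⇔ ¬B ∨ C   — simplify

¬B ∨ C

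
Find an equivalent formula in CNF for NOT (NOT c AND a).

NOT (NOT c AND a)
≡ NOT NOT c OR NOT a   [De Morgan]
≡ c OR NOT a   [double negation]

c OR NOT a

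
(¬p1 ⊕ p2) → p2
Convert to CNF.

p1 ∨ p2

(¬p1 ⊕ p2) → p2
= ¬(¬p1 ⊕ p2) ∨ p2   [eliminate →]
= ¬((¬p1 ∨ p2) ∧ ¬(¬p1 ∧ p2)) ∨ p2   [expand ⊕]
= ¬(¬p1 ∨ p2) ∨ ¬¬(¬p1 ∧ p2) ∨ p2   [De Morgan]
= (¬¬p1 ∧ ¬p2) ∨ ¬¬(¬p1 ∧ p2) ∨ p2   [De Morgan]
= (p1 ∧ ¬p2) ∨ ¬¬(¬p1 ∧ p2) ∨ p2   [double negation]
= (p1 ∧ ¬p2) ∨ (¬p1 ∧ p2) ∨ p2   [double negation]
= (p1 ∨ ¬p1 ∨ p2) ∧ (p1 ∨ p2 ∨ p2) ∧ (¬p2 ∨ ¬p1 ∨ p2) ∧ (¬p2 ∨ p2 ∨ p2)   [distribute ∨ over ∧]
= p1 ∨ p2   [simplify]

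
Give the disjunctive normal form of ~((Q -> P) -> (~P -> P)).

~((Q -> P) -> (~P -> P))
= ~(~(Q -> P) | (~P -> P))   — eliminate ->
= ~(~(~Q | P) | (~P -> P))   — eliminate ->
= ~(~(~Q | P) | ~~P | P)   — eliminate ->
= ~~(~Q | P) & ~~~P & ~P   — De Morgan
= (~Q | P) & ~~~P & ~P   — double negation
= (~Q | P) & ~P & ~P   — double negation
= (~Q & ~P & ~P) | (P & ~P & ~P)   — distribute & over |
= ~Q & ~P   — simplify

~Q & ~P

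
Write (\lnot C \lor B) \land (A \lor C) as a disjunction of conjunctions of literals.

(\lnot C \land A) \lor (B \land A) \lor (B \land C)

(\lnot C \lor B) \land (A \lor C)
≡ (\lnot C \land A) \lor (\lnot C \land C) \lor (B \land A) \lor (B \land C)   (distribute \land over \lor)
≡ (\lnot C \land A) \lor (B \land A) \lor (B \land C)   (simplify)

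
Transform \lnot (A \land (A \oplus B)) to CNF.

\lnot (A \land (A \oplus B))
≡ \lnot (A \land (A \lor B) \land \lnot (A \land B))   (expand \oplus)
≡ \lnot A \lor \lnot (A \lor B) \lor \lnot \lnot (A \land B)   (De Morgan)
≡ \lnot A \lor (\lnot A \land \lnot B) \lor \lnot \lnot (A \land B)   (De Morgan)
≡ \lnot A \lor (\lnot A \land \lnot B) \lor (A \land B)   (double negation)
≡ (\lnot A \lor \lnot A \lor A) \land (\lnot A \lor \lnot A \lor B) \land (\lnot A \lor \lnot B \lor A) \land (\lnot A \lor \lnot B \lor B)   (distribute \lor over \land)
≡ \lnot A \lor B   (simplify)

\lnot A \lor B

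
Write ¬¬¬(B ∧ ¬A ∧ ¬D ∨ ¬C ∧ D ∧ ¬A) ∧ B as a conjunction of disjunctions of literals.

¬¬¬(B ∧ ¬A ∧ ¬D ∨ ¬C ∧ D ∧ ¬A) ∧ B
⇔ ¬(B ∧ ¬A ∧ ¬D ∨ ¬C ∧ D ∧ ¬A) ∧ B   [double negation]
⇔ ¬(B ∧ ¬A ∧ ¬D) ∧ ¬(¬C ∧ D ∧ ¬A) ∧ B   [De Morgan]
⇔ (¬B ∨ ¬¬A ∨ ¬¬D) ∧ ¬(¬C ∧ D ∧ ¬A) ∧ B   [De Morgan]
⇔ (¬B ∨ A ∨ ¬¬D) ∧ ¬(¬C ∧ D ∧ ¬A) ∧ B   [double negation]
⇔ (¬B ∨ A ∨ D) ∧ ¬(¬C ∧ D ∧ ¬A) ∧ B   [double negation]
⇔ (¬B ∨ A ∨ D) ∧ (¬¬C ∨ ¬D ∨ ¬¬A) ∧ B   [De Morgan]
⇔ (¬B ∨ A ∨ D) ∧ (C ∨ ¬D ∨ ¬¬A) ∧ B   [double negation]
⇔ (¬B ∨ A ∨ D) ∧ (C ∨ ¬D ∨ A) ∧ B   [double negation]

(¬B ∨ A ∨ D) ∧ (C ∨ ¬D ∨ A) ∧ B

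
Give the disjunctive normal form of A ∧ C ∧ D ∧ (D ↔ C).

A ∧ C ∧ D

A ∧ C ∧ D ∧ (D ↔ C)
≡ A ∧ C ∧ D ∧ (D → C) ∧ (C → D)   (eliminate ↔)
≡ A ∧ C ∧ D ∧ (¬D ∨ C) ∧ (C → D)   (eliminate →)
≡ A ∧ C ∧ D ∧ (¬D ∨ C) ∧ (¬C ∨ D)   (eliminate →)
≡ (A ∧ C ∧ D ∧ ¬D ∧ ¬C) ∨ (A ∧ C ∧ D ∧ ¬D ∧ D) ∨ (A ∧ C ∧ D ∧ C ∧ ¬C) ∨ (A ∧ C ∧ D ∧ C ∧ D)   (distribute ∧ over ∨)
≡ A ∧ C ∧ D   (simplify)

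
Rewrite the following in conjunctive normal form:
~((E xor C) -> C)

~((E xor C) -> C)
≡ ~(~(E xor C) | C)   — eliminate ->
≡ ~(~((E | C) & ~(E & C)) | C)   — expand xor
≡ ~~((E | C) & ~(E & C)) & ~C   — De Morgan
≡ (E | C) & ~(E & C) & ~C   — double negation
≡ (E | C) & (~E | ~C) & ~C   — De Morgan
≡ (E | C) & ~C   — simplify

(E | C) & ~C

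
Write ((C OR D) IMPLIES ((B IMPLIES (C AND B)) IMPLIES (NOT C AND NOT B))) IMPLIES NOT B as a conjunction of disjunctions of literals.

((C OR D) IMPLIES ((B IMPLIES (C AND B)) IMPLIES (NOT C AND NOT B))) IMPLIES NOT B
≡ NOT ((C OR D) IMPLIES ((B IMPLIES (C AND B)) IMPLIES (NOT C AND NOT B))) OR NOT B   [eliminate IMPLIES]
≡ NOT (NOT (C OR D) OR ((B IMPLIES (C AND B)) IMPLIES (NOT C AND NOT B))) OR NOT B   [eliminate IMPLIES]
≡ NOT (NOT (C OR D) OR NOT (B IMPLIES (C AND B)) OR (NOT C AND NOT B)) OR NOT B   [eliminate IMPLIES]
≡ NOT (NOT (C OR D) OR NOT (NOT B OR (C AND B)) OR (NOT C AND NOT B)) OR NOT B   [eliminate IMPLIES]
≡ (NOT NOT (C OR D) AND NOT NOT (NOT B OR (C AND B)) AND NOT (NOT C AND NOT B)) OR NOT B   [De Morgan]
≡ ((C OR D) AND NOT NOT (NOT B OR (C AND B)) AND NOT (NOT C AND NOT B)) OR NOT B   [double negation]
≡ ((C OR D) AND (NOT B OR (C AND B)) AND NOT (NOT C AND NOT B)) OR NOT B   [double negation]
≡ ((C OR D) AND (NOT B OR (C AND B)) AND (NOT NOT C OR NOT NOT B)) OR NOT B   [De Morgan]
≡ ((C OR D) AND (NOT B OR (C AND B)) AND (C OR NOT NOT B)) OR NOT B   [double negation]
≡ ((C OR D) AND (NOT B OR (C AND B)) AND (C OR B)) OR NOT B   [double negation]
≡ (C OR D OR NOT B) AND (NOT B OR C OR NOT B) AND (NOT B OR B OR NOT B) AND (C OR B OR NOT B)   [distribute OR over AND]
≡ NOT B OR C   [simplify]

NOT B OR C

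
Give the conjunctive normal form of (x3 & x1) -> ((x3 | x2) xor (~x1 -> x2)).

~x3 | ~x1

(x3 & x1) -> ((x3 | x2) xor (~x1 -> x2))
≡ ~(x3 & x1) | ((x3 | x2) xor (~x1 -> x2))   [eliminate ->]
≡ ~(x3 & x1) | ((x3 | x2 | (~x1 -> x2)) & ~((x3 | x2) & (~x1 -> x2)))   [expand xor]
≡ ~(x3 & x1) | ((x3 | x2 | ~~x1 | x2) & ~((x3 | x2) & (~x1 -> x2)))   [eliminate ->]
≡ ~(x3 & x1) | ((x3 | x2 | ~~x1 | x2) & ~((x3 | x2) & (~~x1 | x2)))   [eliminate ->]
≡ ~x3 | ~x1 | ((x3 | x2 | ~~x1 | x2) & ~((x3 | x2) & (~~x1 | x2)))   [De Morgan]
≡ ~x3 | ~x1 | ((x3 | x2 | x1 | x2) & ~((x3 | x2) & (~~x1 | x2)))   [double negation]
≡ ~x3 | ~x1 | ((x3 | x2 | x1 | x2) & (~(x3 | x2) | ~(~~x1 | x2)))   [De Morgan]
≡ ~x3 | ~x1 | ((x3 | x2 | x1 | x2) & ((~x3 & ~x2) | ~(~~x1 | x2)))   [De Morgan]
≡ ~x3 | ~x1 | ((x3 | x2 | x1 | x2) & ((~x3 & ~x2) | (~~~x1 & ~x2)))   [De Morgan]
≡ ~x3 | ~x1 | ((x3 | x2 | x1 | x2) & ((~x3 & ~x2) | (~x1 & ~x2)))   [double negation]
≡ (~x3 | ~x1 | x3 | x2 | x1 | x2) & (~x3 | ~x1 | ~x3 | ~x1) & (~x3 | ~x1 | ~x3 | ~x2) & (~x3 | ~x1 | ~x2 | ~x1) & (~x3 | ~x1 | ~x2 | ~x2)   [distribute | over &]
≡ ~x3 | ~x1   [simplify]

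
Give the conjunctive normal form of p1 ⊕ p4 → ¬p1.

p1 ⊕ p4 → ¬p1
⇔ ¬(p1 ⊕ p4) ∨ ¬p1   [eliminate →]
⇔ ¬((p1 ∨ p4) ∧ ¬(p1 ∧ p4)) ∨ ¬p1   [expand ⊕]
⇔ ¬(p1 ∨ p4) ∨ ¬¬(p1 ∧ p4) ∨ ¬p1   [De Morgan]
⇔ ¬p1 ∧ ¬p4 ∨ ¬¬(p1 ∧ p4) ∨ ¬p1   [De Morgan]
⇔ ¬p1 ∧ ¬p4 ∨ p1 ∧ p4 ∨ ¬p1   [double negation]
⇔ (¬p1 ∨ p1 ∨ ¬p1) ∧ (¬p1 ∨ p4 ∨ ¬p1) ∧ (¬p4 ∨ p1 ∨ ¬p1) ∧ (¬p4 ∨ p4 ∨ ¬p1)   [distribute ∨ over ∧]
⇔ ¬p1 ∨ p4   [simplify]

¬p1 ∨ p4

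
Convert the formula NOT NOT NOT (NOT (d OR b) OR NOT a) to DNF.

NOT NOT NOT (NOT (d OR b) OR NOT a)
= NOT (NOT (d OR b) OR NOT a)   [double negation]
= NOT NOT (d OR b) AND NOT NOT a   [De Morgan]
= (d OR b) AND NOT NOT a   [double negation]
= (d OR b) AND a   [double negation]
= (d AND a) OR (b AND a)   [distribute AND over OR]

(d AND a) OR (b AND a)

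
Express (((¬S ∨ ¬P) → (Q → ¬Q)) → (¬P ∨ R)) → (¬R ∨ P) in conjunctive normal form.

(((¬S ∨ ¬P) → (Q → ¬Q)) → (¬P ∨ R)) → (¬R ∨ P)
≡ ¬(((¬S ∨ ¬P) → (Q → ¬Q)) → (¬P ∨ R)) ∨ ¬R ∨ P   [eliminate →]
≡ ¬(¬((¬S ∨ ¬P) → (Q → ¬Q)) ∨ ¬P ∨ R) ∨ ¬R ∨ P   [eliminate →]
≡ ¬(¬(¬(¬S ∨ ¬P) ∨ (Q → ¬Q)) ∨ ¬P ∨ R) ∨ ¬R ∨ P   [eliminate →]
≡ ¬(¬(¬(¬S ∨ ¬P) ∨ ¬Q ∨ ¬Q) ∨ ¬P ∨ R) ∨ ¬R ∨ P   [eliminate →]
≡ (¬¬(¬(¬S ∨ ¬P) ∨ ¬Q ∨ ¬Q) ∧ ¬¬P ∧ ¬R) ∨ ¬R ∨ P   [De Morgan]
≡ ((¬(¬S ∨ ¬P) ∨ ¬Q ∨ ¬Q) ∧ ¬¬P ∧ ¬R) ∨ ¬R ∨ P   [double negation]
≡ (((¬¬S ∧ ¬¬P) ∨ ¬Q ∨ ¬Q) ∧ ¬¬P ∧ ¬R) ∨ ¬R ∨ P   [De Morgan]
≡ (((S ∧ ¬¬P) ∨ ¬Q ∨ ¬Q) ∧ ¬¬P ∧ ¬R) ∨ ¬R ∨ P   [double negation]
≡ (((S ∧ P) ∨ ¬Q ∨ ¬Q) ∧ ¬¬P ∧ ¬R) ∨ ¬R ∨ P   [double negation]
≡ (((S ∧ P) ∨ ¬Q ∨ ¬Q) ∧ P ∧ ¬R) ∨ ¬R ∨ P   [double negation]
≡ (S ∨ ¬Q ∨ ¬Q ∨ ¬R ∨ P) ∧ (P ∨ ¬Q ∨ ¬Q ∨ ¬R ∨ P) ∧ (P ∨ ¬R ∨ P) ∧ (¬R ∨ ¬R ∨ P)   [distribute ∨ over ∧]
≡ P ∨ ¬R   [simplify]

P ∨ ¬R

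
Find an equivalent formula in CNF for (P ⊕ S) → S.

(P ⊕ S) → S
≡ ¬(P ⊕ S) ∨ S   (eliminate →)
≡ ¬((P ∨ S) ∧ ¬(P ∧ S)) ∨ S   (expand ⊕)
≡ ¬(P ∨ S) ∨ ¬¬(P ∧ S) ∨ S   (De Morgan)
≡ (¬P ∧ ¬S) ∨ ¬¬(P ∧ S) ∨ S   (De Morgan)
≡ (¬P ∧ ¬S) ∨ (P ∧ S) ∨ S   (double negation)
≡ (¬P ∨ P ∨ S) ∧ (¬P ∨ S ∨ S) ∧ (¬S ∨ P ∨ S) ∧ (¬S ∨ S ∨ S)   (distribute ∨ over ∧)
≡ ¬P ∨ S   (simplify)

¬P ∨ S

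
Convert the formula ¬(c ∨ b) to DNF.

¬(c ∨ b)
≡ ¬c ∧ ¬b   [De Morgan]

¬c ∧ ¬b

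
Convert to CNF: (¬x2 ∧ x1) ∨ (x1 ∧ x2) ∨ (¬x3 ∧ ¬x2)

(¬x2 ∨ x1) ∧ (x1 ∨ ¬x3)

(¬x2 ∧ x1) ∨ (x1 ∧ x2) ∨ (¬x3 ∧ ¬x2)
= (¬x2 ∨ x1 ∨ ¬x3) ∧ (¬x2 ∨ x1 ∨ ¬x2) ∧ (¬x2 ∨ x2 ∨ ¬x3) ∧ (¬x2 ∨ x2 ∨ ¬x2) ∧ (x1 ∨ x1 ∨ ¬x3) ∧ (x1 ∨ x1 ∨ ¬x2) ∧ (x1 ∨ x2 ∨ ¬x3) ∧ (x1 ∨ x2 ∨ ¬x2)   [distribute ∨ over ∧]
= (¬x2 ∨ x1) ∧ (x1 ∨ ¬x3)   [simplify]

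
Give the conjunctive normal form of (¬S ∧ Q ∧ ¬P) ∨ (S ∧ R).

(¬S ∧ Q ∧ ¬P) ∨ (S ∧ R)
≡ (¬S ∨ S) ∧ (¬S ∨ R) ∧ (Q ∨ S) ∧ (Q ∨ R) ∧ (¬P ∨ S) ∧ (¬P ∨ R)   [distribute ∨ over ∧]
≡ (¬S ∨ R) ∧ (Q ∨ S) ∧ (Q ∨ R) ∧ (¬P ∨ S) ∧ (¬P ∨ R)   [simplify]

(¬S ∨ R) ∧ (Q ∨ S) ∧ (Q ∨ R) ∧ (¬P ∨ S) ∧ (¬P ∨ R)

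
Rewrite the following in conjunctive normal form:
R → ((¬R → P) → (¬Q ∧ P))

R → ((¬R → P) → (¬Q ∧ P))
= ¬R ∨ ((¬R → P) → (¬Q ∧ P))   — eliminate →
= ¬R ∨ ¬(¬R → P) ∨ (¬Q ∧ P)   — eliminate →
= ¬R ∨ ¬(¬¬R ∨ P) ∨ (¬Q ∧ P)   — eliminate →
= ¬R ∨ (¬¬¬R ∧ ¬P) ∨ (¬Q ∧ P)   — De Morgan
= ¬R ∨ (¬R ∧ ¬P) ∨ (¬Q ∧ P)   — double negation
= (¬R ∨ ¬R ∨ ¬Q) ∧ (¬R ∨ ¬R ∨ P) ∧ (¬R ∨ ¬P ∨ ¬Q) ∧ (¬R ∨ ¬P ∨ P)   — distribute ∨ over ∧
= (¬R ∨ ¬Q) ∧ (¬R ∨ P)   — simplify

(¬R ∨ ¬Q) ∧ (¬R ∨ P)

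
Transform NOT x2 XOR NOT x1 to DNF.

NOT x2 XOR NOT x1
= (NOT x2 AND NOT NOT x1) OR (NOT NOT x2 AND NOT x1)   — expand XOR
= (NOT x2 AND x1) OR (NOT NOT x2 AND NOT x1)   — double negation
= (NOT x2 AND x1) OR (x2 AND NOT x1)   — double negation

(NOT x2 AND x1) OR (x2 AND NOT x1)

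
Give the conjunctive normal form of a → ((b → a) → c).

¬a ∨ c

a → ((b → a) → c)
≡ ¬a ∨ ((b → a) → c)
≡ ¬a ∨ ¬(b → a) ∨ c
≡ ¬a ∨ ¬(¬b ∨ a) ∨ c
≡ ¬a ∨ (¬¬b ∧ ¬a) ∨ c
≡ ¬a ∨ (b ∧ ¬a) ∨ c
≡ (¬a ∨ b ∨ c) ∧ (¬a ∨ ¬a ∨ c)
≡ ¬a ∨ c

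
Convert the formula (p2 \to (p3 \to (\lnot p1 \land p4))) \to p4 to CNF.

(p2 \to (p3 \to (\lnot p1 \land p4))) \to p4
⇔ \lnot (p2 \to (p3 \to (\lnot p1 \land p4))) \lor p4
⇔ \lnot (\lnot p2 \lor (p3 \to (\lnot p1 \land p4))) \lor p4
⇔ \lnot (\lnot p2 \lor \lnot p3 \lor (\lnot p1 \land p4)) \lor p4
⇔ (\lnot \lnot p2 \land \lnot \lnot p3 \land \lnot (\lnot p1 \land p4)) \lor p4
⇔ (p2 \land \lnot \lnot p3 \land \lnot (\lnot p1 \land p4)) \lor p4
⇔ (p2 \land p3 \land \lnot (\lnot p1 \land p4)) \lor p4
⇔ (p2 \land p3 \land (\lnot \lnot p1 \lor \lnot p4)) \lor p4
⇔ (p2 \land p3 \land (p1 \lor \lnot p4)) \lor p4
⇔ (p2 \lor p4) \land (p3 \lor p4) \land (p1 \lor \lnot p4 \lor p4)
⇔ (p2 \lor p4) \land (p3 \lor p4)

(p2 \lor p4) \land (p3 \lor p4)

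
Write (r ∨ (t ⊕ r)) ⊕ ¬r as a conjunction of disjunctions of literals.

¬t ∨ r

(r ∨ (t ⊕ r)) ⊕ ¬r
≡ (r ∨ (t ⊕ r) ∨ ¬r) ∧ ¬((r ∨ (t ⊕ r)) ∧ ¬r)   [expand ⊕]
≡ (r ∨ (t ∨ r) ∧ ¬(t ∧ r) ∨ ¬r) ∧ ¬((r ∨ (t ⊕ r)) ∧ ¬r)   [expand ⊕]
≡ (r ∨ (t ∨ r) ∧ ¬(t ∧ r) ∨ ¬r) ∧ ¬((r ∨ (t ∨ r) ∧ ¬(t ∧ r)) ∧ ¬r)   [expand ⊕]
≡ (r ∨ (t ∨ r) ∧ (¬t ∨ ¬r) ∨ ¬r) ∧ ¬((r ∨ (t ∨ r) ∧ ¬(t ∧ r)) ∧ ¬r)   [De Morgan]
≡ (r ∨ (t ∨ r) ∧ (¬t ∨ ¬r) ∨ ¬r) ∧ (¬(r ∨ (t ∨ r) ∧ ¬(t ∧ r)) ∨ ¬¬r)   [De Morgan]
≡ (r ∨ (t ∨ r) ∧ (¬t ∨ ¬r) ∨ ¬r) ∧ (¬r ∧ ¬((t ∨ r) ∧ ¬(t ∧ r)) ∨ ¬¬r)   [De Morgan]
≡ (r ∨ (t ∨ r) ∧ (¬t ∨ ¬r) ∨ ¬r) ∧ (¬r ∧ (¬(t ∨ r) ∨ ¬¬(t ∧ r)) ∨ ¬¬r)   [De Morgan]
≡ (r ∨ (t ∨ r) ∧ (¬t ∨ ¬r) ∨ ¬r) ∧ (¬r ∧ (¬t ∧ ¬r ∨ ¬¬(t ∧ r)) ∨ ¬¬r)   [De Morgan]
≡ (r ∨ (t ∨ r) ∧ (¬t ∨ ¬r) ∨ ¬r) ∧ (¬r ∧ (¬t ∧ ¬r ∨ t ∧ r) ∨ ¬¬r)   [double negation]
≡ (r ∨ (t ∨ r) ∧ (¬t ∨ ¬r) ∨ ¬r) ∧ (¬r ∧ (¬t ∧ ¬r ∨ t ∧ r) ∨ r)   [double negation]
≡ (r ∨ t ∨ r ∨ ¬r) ∧ (r ∨ ¬t ∨ ¬r ∨ ¬r) ∧ (¬r ∨ r) ∧ (¬t ∨ t ∨ r) ∧ (¬t ∨ r ∨ r) ∧ (¬r ∨ t ∨ r) ∧ (¬r ∨ r ∨ r)   [distribute ∨ over ∧]
≡ ¬t ∨ r   [simplify]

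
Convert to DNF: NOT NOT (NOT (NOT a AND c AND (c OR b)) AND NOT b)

(a AND NOT b) OR (NOT c AND NOT b)

NOT NOT (NOT (NOT a AND c AND (c OR b)) AND NOT b)
⇔ NOT (NOT a AND c AND (c OR b)) AND NOT b   [double negation]
⇔ (NOT NOT a OR NOT c OR NOT (c OR b)) AND NOT b   [De Morgan]
⇔ (a OR NOT c OR NOT (c OR b)) AND NOT b   [double negation]
⇔ (a OR NOT c OR (NOT c AND NOT b)) AND NOT b   [De Morgan]
⇔ (a AND NOT b) OR (NOT c AND NOT b) OR (NOT c AND NOT b AND NOT b)   [distribute AND over OR]
⇔ (a AND NOT b) OR (NOT c AND NOT b)   [simplify]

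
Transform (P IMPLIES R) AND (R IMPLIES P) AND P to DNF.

(P IMPLIES R) AND (R IMPLIES P) AND P
≡ (NOT P OR R) AND (R IMPLIES P) AND P   [eliminate IMPLIES]
≡ (NOT P OR R) AND (NOT R OR P) AND P   [eliminate IMPLIES]
≡ (NOT P AND NOT R AND P) OR (NOT P AND P AND P) OR (R AND NOT R AND P) OR (R AND P AND P)   [distribute AND over OR]
≡ R AND P   [simplify]

R AND P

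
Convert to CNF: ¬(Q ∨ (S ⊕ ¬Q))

¬(Q ∨ (S ⊕ ¬Q))
⇔ ¬(Q ∨ ((S ∨ ¬Q) ∧ ¬(S ∧ ¬Q)))
⇔ ¬Q ∧ ¬((S ∨ ¬Q) ∧ ¬(S ∧ ¬Q))
⇔ ¬Q ∧ (¬(S ∨ ¬Q) ∨ ¬¬(S ∧ ¬Q))
⇔ ¬Q ∧ ((¬S ∧ ¬¬Q) ∨ ¬¬(S ∧ ¬Q))
⇔ ¬Q ∧ ((¬S ∧ Q) ∨ ¬¬(S ∧ ¬Q))
⇔ ¬Q ∧ ((¬S ∧ Q) ∨ (S ∧ ¬Q))
⇔ ¬Q ∧ (¬S ∨ S) ∧ (¬S ∨ ¬Q) ∧ (Q ∨ S) ∧ (Q ∨ ¬Q)
⇔ ¬Q ∧ (Q ∨ S)

¬Q ∧ (Q ∨ S)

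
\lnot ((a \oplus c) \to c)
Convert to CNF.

(a \lor c) \land \lnot c

\lnot ((a \oplus c) \to c)
≡ \lnot (\lnot (a \oplus c) \lor c)   [eliminate \to]
≡ \lnot (\lnot ((a \lor c) \land \lnot (a \land c)) \lor c)   [expand \oplus]
≡ \lnot \lnot ((a \lor c) \land \lnot (a \land c)) \land \lnot c   [De Morgan]
≡ (a \lor c) \land \lnot (a \land c) \land \lnot c   [double negation]
≡ (a \lor c) \land (\lnot a \lor \lnot c) \land \lnot c   [De Morgan]
≡ (a \lor c) \land \lnot c   [simplify]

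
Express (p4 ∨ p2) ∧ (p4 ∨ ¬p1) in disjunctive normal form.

(p4 ∨ p2) ∧ (p4 ∨ ¬p1)
≡ (p4 ∧ p4) ∨ (p4 ∧ ¬p1) ∨ (p2 ∧ p4) ∨ (p2 ∧ ¬p1)   [distribute ∧ over ∨]
≡ p4 ∨ (p2 ∧ ¬p1)   [simplify]

p4 ∨ (p2 ∧ ¬p1)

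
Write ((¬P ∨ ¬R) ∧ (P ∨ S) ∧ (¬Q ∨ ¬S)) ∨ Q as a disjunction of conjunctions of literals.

(¬P ∧ S ∧ ¬Q) ∨ (¬R ∧ P ∧ ¬Q) ∨ (¬R ∧ P ∧ ¬S) ∨ (¬R ∧ S ∧ ¬Q) ∨ Q

((¬P ∨ ¬R) ∧ (P ∨ S) ∧ (¬Q ∨ ¬S)) ∨ Q
≡ (¬P ∧ P ∧ ¬Q) ∨ (¬P ∧ P ∧ ¬S) ∨ (¬P ∧ S ∧ ¬Q) ∨ (¬P ∧ S ∧ ¬S) ∨ (¬R ∧ P ∧ ¬Q) ∨ (¬R ∧ P ∧ ¬S) ∨ (¬R ∧ S ∧ ¬Q) ∨ (¬R ∧ S ∧ ¬S) ∨ Q   [distribute ∧ over ∨]
≡ (¬P ∧ S ∧ ¬Q) ∨ (¬R ∧ P ∧ ¬Q) ∨ (¬R ∧ P ∧ ¬S) ∨ (¬R ∧ S ∧ ¬Q) ∨ Q   [simplify]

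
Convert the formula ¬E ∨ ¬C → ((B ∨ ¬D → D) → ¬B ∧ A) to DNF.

¬E ∨ ¬C → ((B ∨ ¬D → D) → ¬B ∧ A)
= ¬(¬E ∨ ¬C) ∨ ((B ∨ ¬D → D) → ¬B ∧ A)   [eliminate →]
= ¬(¬E ∨ ¬C) ∨ ¬(B ∨ ¬D → D) ∨ ¬B ∧ A   [eliminate →]
= ¬(¬E ∨ ¬C) ∨ ¬(¬(B ∨ ¬D) ∨ D) ∨ ¬B ∧ A   [eliminate →]
= ¬¬E ∧ ¬¬C ∨ ¬(¬(B ∨ ¬D) ∨ D) ∨ ¬B ∧ A   [De Morgan]
= E ∧ ¬¬C ∨ ¬(¬(B ∨ ¬D) ∨ D) ∨ ¬B ∧ A   [double negation]
= E ∧ C ∨ ¬(¬(B ∨ ¬D) ∨ D) ∨ ¬B ∧ A   [double negation]
= E ∧ C ∨ ¬¬(B ∨ ¬D) ∧ ¬D ∨ ¬B ∧ A   [De Morgan]
= E ∧ C ∨ (B ∨ ¬D) ∧ ¬D ∨ ¬B ∧ A   [double negation]
= E ∧ C ∨ B ∧ ¬D ∨ ¬D ∧ ¬D ∨ ¬B ∧ A   [distribute ∧ over ∨]
= E ∧ C ∨ ¬D ∨ ¬B ∧ A   [simplify]

E ∧ C ∨ ¬D ∨ ¬B ∧ A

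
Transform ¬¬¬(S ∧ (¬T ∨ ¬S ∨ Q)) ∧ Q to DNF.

¬S ∧ Q

¬¬¬(S ∧ (¬T ∨ ¬S ∨ Q)) ∧ Q
= ¬(S ∧ (¬T ∨ ¬S ∨ Q)) ∧ Q   [double negation]
= (¬S ∨ ¬(¬T ∨ ¬S ∨ Q)) ∧ Q   [De Morgan]
= (¬S ∨ (¬¬T ∧ ¬¬S ∧ ¬Q)) ∧ Q   [De Morgan]
= (¬S ∨ (T ∧ ¬¬S ∧ ¬Q)) ∧ Q   [double negation]
= (¬S ∨ (T ∧ S ∧ ¬Q)) ∧ Q   [double negation]
= (¬S ∧ Q) ∨ (T ∧ S ∧ ¬Q ∧ Q)   [distribute ∧ over ∨]
= ¬S ∧ Q   [simplify]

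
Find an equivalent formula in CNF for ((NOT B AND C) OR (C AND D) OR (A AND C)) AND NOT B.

C AND NOT B

((NOT B AND C) OR (C AND D) OR (A AND C)) AND NOT B
⇔ (NOT B OR C OR A) AND (NOT B OR C OR C) AND (NOT B OR D OR A) AND (NOT B OR D OR C) AND (C OR C OR A) AND (C OR C OR C) AND (C OR D OR A) AND (C OR D OR C) AND NOT B   (distribute OR over AND)
⇔ C AND NOT B   (simplify)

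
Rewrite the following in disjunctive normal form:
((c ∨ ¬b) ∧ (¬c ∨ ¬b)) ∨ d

((c ∨ ¬b) ∧ (¬c ∨ ¬b)) ∨ d
⇔ (c ∧ ¬c) ∨ (c ∧ ¬b) ∨ (¬b ∧ ¬c) ∨ (¬b ∧ ¬b) ∨ d   — distribute ∧ over ∨
⇔ ¬b ∨ d   — simplify

¬b ∨ d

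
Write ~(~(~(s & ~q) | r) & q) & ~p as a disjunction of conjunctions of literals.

~(~(~(s & ~q) | r) & q) & ~p
≡ (~~(~(s & ~q) | r) | ~q) & ~p   — De Morgan
≡ (~(s & ~q) | r | ~q) & ~p   — double negation
≡ (~s | ~~q | r | ~q) & ~p   — De Morgan
≡ (~s | q | r | ~q) & ~p   — double negation
≡ (~s & ~p) | (q & ~p) | (r & ~p) | (~q & ~p)   — distribute & over |

(~s & ~p) | (q & ~p) | (r & ~p) | (~q & ~p)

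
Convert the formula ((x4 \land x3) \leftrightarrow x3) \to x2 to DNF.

(x3 \land \lnot x4) \lor x2

((x4 \land x3) \leftrightarrow x3) \to x2
≡ \lnot ((x4 \land x3) \leftrightarrow x3) \lor x2   — eliminate \to
≡ \lnot (((x4 \land x3) \to x3) \land (x3 \to (x4 \land x3))) \lor x2   — eliminate \leftrightarrow
≡ \lnot ((\lnot (x4 \land x3) \lor x3) \land (x3 \to (x4 \land x3))) \lor x2   — eliminate \to
≡ \lnot ((\lnot (x4 \land x3) \lor x3) \land (\lnot x3 \lor (x4 \land x3))) \lor x2   — eliminate \to
≡ \lnot (\lnot (x4 \land x3) \lor x3) \lor \lnot (\lnot x3 \lor (x4 \land x3)) \lor x2   — De Morgan
≡ (\lnot \lnot (x4 \land x3) \land \lnot x3) \lor \lnot (\lnot x3 \lor (x4 \land x3)) \lor x2   — De Morgan
≡ (x4 \land x3 \land \lnot x3) \lor \lnot (\lnot x3 \lor (x4 \land x3)) \lor x2   — double negation
≡ (x4 \land x3 \land \lnot x3) \lor (\lnot \lnot x3 \land \lnot (x4 \land x3)) \lor x2   — De Morgan
≡ (x4 \land x3 \land \lnot x3) \lor (x3 \land \lnot (x4 \land x3)) \lor x2   — double negation
≡ (x4 \land x3 \land \lnot x3) \lor (x3 \land (\lnot x4 \lor \lnot x3)) \lor x2   — De Morgan
≡ (x4 \land x3 \land \lnot x3) \lor (x3 \land \lnot x4) \lor (x3 \land \lnot x3) \lor x2   — distribute \land over \lor
≡ (x3 \land \lnot x4) \lor x2   — simplify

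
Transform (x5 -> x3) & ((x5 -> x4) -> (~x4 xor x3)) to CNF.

(x5 -> x3) & ((x5 -> x4) -> (~x4 xor x3))
⇔ (~x5 | x3) & ((x5 -> x4) -> (~x4 xor x3))   (eliminate ->)
⇔ (~x5 | x3) & (~(x5 -> x4) | (~x4 xor x3))   (eliminate ->)
⇔ (~x5 | x3) & (~(~x5 | x4) | (~x4 xor x3))   (eliminate ->)
⇔ (~x5 | x3) & (~(~x5 | x4) | ((~x4 | x3) & ~(~x4 & x3)))   (expand xor)
⇔ (~x5 | x3) & ((~~x5 & ~x4) | ((~x4 | x3) & ~(~x4 & x3)))   (De Morgan)
⇔ (~x5 | x3) & ((x5 & ~x4) | ((~x4 | x3) & ~(~x4 & x3)))   (double negation)
⇔ (~x5 | x3) & ((x5 & ~x4) | ((~x4 | x3) & (~~x4 | ~x3)))   (De Morgan)
⇔ (~x5 | x3) & ((x5 & ~x4) | ((~x4 | x3) & (x4 | ~x3)))   (double negation)
⇔ (~x5 | x3) & (x5 | ~x4 | x3) & (x5 | x4 | ~x3) & (~x4 | ~x4 | x3) & (~x4 | x4 | ~x3)   (distribute | over &)
⇔ (~x5 | x3) & (x5 | x4 | ~x3) & (~x4 | x3)   (simplify)

(~x5 | x3) & (x5 | x4 | ~x3) & (~x4 | x3)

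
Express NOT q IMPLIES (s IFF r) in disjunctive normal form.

q OR (NOT s AND NOT r) OR (r AND s)

NOT q IMPLIES (s IFF r)
≡ NOT NOT q OR (s IFF r)   [eliminate IMPLIES]
≡ NOT NOT q OR ((s IMPLIES r) AND (r IMPLIES s))   [eliminate IFF]
≡ NOT NOT q OR ((NOT s OR r) AND (r IMPLIES s))   [eliminate IMPLIES]
≡ NOT NOT q OR ((NOT s OR r) AND (NOT r OR s))   [eliminate IMPLIES]
≡ q OR ((NOT s OR r) AND (NOT r OR s))   [double negation]
≡ q OR (NOT s AND NOT r) OR (NOT s AND s) OR (r AND NOT r) OR (r AND s)   [distribute AND over OR]
≡ q OR (NOT s AND NOT r) OR (r AND s)   [simplify]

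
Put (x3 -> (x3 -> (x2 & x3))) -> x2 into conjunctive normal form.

x3 | x2

(x3 -> (x3 -> (x2 & x3))) -> x2
≡ ~(x3 -> (x3 -> (x2 & x3))) | x2
≡ ~(~x3 | (x3 -> (x2 & x3))) | x2
≡ ~(~x3 | ~x3 | (x2 & x3)) | x2
≡ (~~x3 & ~~x3 & ~(x2 & x3)) | x2
≡ (x3 & ~~x3 & ~(x2 & x3)) | x2
≡ (x3 & x3 & ~(x2 & x3)) | x2
≡ (x3 & x3 & (~x2 | ~x3)) | x2
≡ (x3 | x2) & (x3 | x2) & (~x2 | ~x3 | x2)
≡ x3 | x2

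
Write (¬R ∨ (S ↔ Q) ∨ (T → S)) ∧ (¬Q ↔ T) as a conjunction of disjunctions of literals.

(¬R ∨ (S ↔ Q) ∨ (T → S)) ∧ (¬Q ↔ T)
⇔ (¬R ∨ ((S → Q) ∧ (Q → S)) ∨ (T → S)) ∧ (¬Q ↔ T)   — eliminate ↔
⇔ (¬R ∨ ((¬S ∨ Q) ∧ (Q → S)) ∨ (T → S)) ∧ (¬Q ↔ T)   — eliminate →
⇔ (¬R ∨ ((¬S ∨ Q) ∧ (¬Q ∨ S)) ∨ (T → S)) ∧ (¬Q ↔ T)   — eliminate →
⇔ (¬R ∨ ((¬S ∨ Q) ∧ (¬Q ∨ S)) ∨ ¬T ∨ S) ∧ (¬Q ↔ T)   — eliminate →
⇔ (¬R ∨ ((¬S ∨ Q) ∧ (¬Q ∨ S)) ∨ ¬T ∨ S) ∧ (¬Q → T) ∧ (T → ¬Q)   — eliminate ↔
⇔ (¬R ∨ ((¬S ∨ Q) ∧ (¬Q ∨ S)) ∨ ¬T ∨ S) ∧ (¬¬Q ∨ T) ∧ (T → ¬Q)   — eliminate →
⇔ (¬R ∨ ((¬S ∨ Q) ∧ (¬Q ∨ S)) ∨ ¬T ∨ S) ∧ (¬¬Q ∨ T) ∧ (¬T ∨ ¬Q)   — eliminate →
⇔ (¬R ∨ ((¬S ∨ Q) ∧ (¬Q ∨ S)) ∨ ¬T ∨ S) ∧ (Q ∨ T) ∧ (¬T ∨ ¬Q)   — double negation
⇔ (¬R ∨ ¬S ∨ Q ∨ ¬T ∨ S) ∧ (¬R ∨ ¬Q ∨ S ∨ ¬T ∨ S) ∧ (Q ∨ T) ∧ (¬T ∨ ¬Q)   — distribute ∨ over ∧
⇔ (Q ∨ T) ∧ (¬T ∨ ¬Q)   — simplify

(Q ∨ T) ∧ (¬T ∨ ¬Q)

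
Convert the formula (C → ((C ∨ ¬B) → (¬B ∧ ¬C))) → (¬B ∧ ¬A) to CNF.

(C ∨ ¬B) ∧ (C ∨ ¬A)

(C → ((C ∨ ¬B) → (¬B ∧ ¬C))) → (¬B ∧ ¬A)
⇔ ¬(C → ((C ∨ ¬B) → (¬B ∧ ¬C))) ∨ (¬B ∧ ¬A)   [eliminate →]
⇔ ¬(¬C ∨ ((C ∨ ¬B) → (¬B ∧ ¬C))) ∨ (¬B ∧ ¬A)   [eliminate →]
⇔ ¬(¬C ∨ ¬(C ∨ ¬B) ∨ (¬B ∧ ¬C)) ∨ (¬B ∧ ¬A)   [eliminate →]
⇔ (¬¬C ∧ ¬¬(C ∨ ¬B) ∧ ¬(¬B ∧ ¬C)) ∨ (¬B ∧ ¬A)   [De Morgan]
⇔ (C ∧ ¬¬(C ∨ ¬B) ∧ ¬(¬B ∧ ¬C)) ∨ (¬B ∧ ¬A)   [double negation]
⇔ (C ∧ (C ∨ ¬B) ∧ ¬(¬B ∧ ¬C)) ∨ (¬B ∧ ¬A)   [double negation]
⇔ (C ∧ (C ∨ ¬B) ∧ (¬¬B ∨ ¬¬C)) ∨ (¬B ∧ ¬A)   [De Morgan]
⇔ (C ∧ (C ∨ ¬B) ∧ (B ∨ ¬¬C)) ∨ (¬B ∧ ¬A)   [double negation]
⇔ (C ∧ (C ∨ ¬B) ∧ (B ∨ C)) ∨ (¬B ∧ ¬A)   [double negation]
⇔ (C ∨ ¬B) ∧ (C ∨ ¬A) ∧ (C ∨ ¬B ∨ ¬B) ∧ (C ∨ ¬B ∨ ¬A) ∧ (B ∨ C ∨ ¬B) ∧ (B ∨ C ∨ ¬A)   [distribute ∨ over ∧]
⇔ (C ∨ ¬B) ∧ (C ∨ ¬A)   [simplify]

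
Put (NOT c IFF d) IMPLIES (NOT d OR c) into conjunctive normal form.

(NOT c IFF d) IMPLIES (NOT d OR c)
≡ NOT (NOT c IFF d) OR NOT d OR c   [eliminate IMPLIES]
≡ NOT ((NOT c IMPLIES d) AND (d IMPLIES NOT c)) OR NOT d OR c   [eliminate IFF]
≡ NOT ((NOT NOT c OR d) AND (d IMPLIES NOT c)) OR NOT d OR c   [eliminate IMPLIES]
≡ NOT ((NOT NOT c OR d) AND (NOT d OR NOT c)) OR NOT d OR c   [eliminate IMPLIES]
≡ NOT (NOT NOT c OR d) OR NOT (NOT d OR NOT c) OR NOT d OR c   [De Morgan]
≡ (NOT NOT NOT c AND NOT d) OR NOT (NOT d OR NOT c) OR NOT d OR c   [De Morgan]
≡ (NOT c AND NOT d) OR NOT (NOT d OR NOT c) OR NOT d OR c   [double negation]
≡ (NOT c AND NOT d) OR (NOT NOT d AND NOT NOT c) OR NOT d OR c   [De Morgan]
≡ (NOT c AND NOT d) OR (d AND NOT NOT c) OR NOT d OR c   [double negation]
≡ (NOT c AND NOT d) OR (d AND c) OR NOT d OR c   [double negation]
≡ (NOT c OR d OR NOT d OR c) AND (NOT c OR c OR NOT d OR c) AND (NOT d OR d OR NOT d OR c) AND (NOT d OR c OR NOT d OR c)   [distribute OR over AND]
≡ NOT d OR c   [simplify]

NOT d OR c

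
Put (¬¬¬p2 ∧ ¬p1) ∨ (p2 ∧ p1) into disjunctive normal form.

(¬p2 ∧ ¬p1) ∨ (p2 ∧ p1)

(¬¬¬p2 ∧ ¬p1) ∨ (p2 ∧ p1)
≡ (¬p2 ∧ ¬p1) ∨ (p2 ∧ p1)   [double negation]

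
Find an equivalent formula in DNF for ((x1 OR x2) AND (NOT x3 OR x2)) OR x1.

((x1 OR x2) AND (NOT x3 OR x2)) OR x1
= (x1 AND NOT x3) OR (x1 AND x2) OR (x2 AND NOT x3) OR (x2 AND x2) OR x1   [distribute AND over OR]
= x2 OR x1   [simplify]

x2 OR x1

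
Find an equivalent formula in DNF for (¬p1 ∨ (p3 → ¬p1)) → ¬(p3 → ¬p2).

(¬p1 ∨ (p3 → ¬p1)) → ¬(p3 → ¬p2)
= ¬(¬p1 ∨ (p3 → ¬p1)) ∨ ¬(p3 → ¬p2)   [eliminate →]
= ¬(¬p1 ∨ ¬p3 ∨ ¬p1) ∨ ¬(p3 → ¬p2)   [eliminate →]
= ¬(¬p1 ∨ ¬p3 ∨ ¬p1) ∨ ¬(¬p3 ∨ ¬p2)   [eliminate →]
= (¬¬p1 ∧ ¬¬p3 ∧ ¬¬p1) ∨ ¬(¬p3 ∨ ¬p2)   [De Morgan]
= (p1 ∧ ¬¬p3 ∧ ¬¬p1) ∨ ¬(¬p3 ∨ ¬p2)   [double negation]
= (p1 ∧ p3 ∧ ¬¬p1) ∨ ¬(¬p3 ∨ ¬p2)   [double negation]
= (p1 ∧ p3 ∧ p1) ∨ ¬(¬p3 ∨ ¬p2)   [double negation]
= (p1 ∧ p3 ∧ p1) ∨ (¬¬p3 ∧ ¬¬p2)   [De Morgan]
= (p1 ∧ p3 ∧ p1) ∨ (p3 ∧ ¬¬p2)   [double negation]
= (p1 ∧ p3 ∧ p1) ∨ (p3 ∧ p2)   [double negation]
= (p1 ∧ p3) ∨ (p3 ∧ p2)   [simplify]

(p1 ∧ p3) ∨ (p3 ∧ p2)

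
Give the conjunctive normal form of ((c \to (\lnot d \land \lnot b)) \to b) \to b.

((c \to (\lnot d \land \lnot b)) \to b) \to b
≡ \lnot ((c \to (\lnot d \land \lnot b)) \to b) \lor b   (eliminate \to)
≡ \lnot (\lnot (c \to (\lnot d \land \lnot b)) \lor b) \lor b   (eliminate \to)
≡ \lnot (\lnot (\lnot c \lor (\lnot d \land \lnot b)) \lor b) \lor b   (eliminate \to)
≡ (\lnot \lnot (\lnot c \lor (\lnot d \land \lnot b)) \land \lnot b) \lor b   (De Morgan)
≡ ((\lnot c \lor (\lnot d \land \lnot b)) \land \lnot b) \lor b   (double negation)
≡ (\lnot c \lor \lnot d \lor b) \land (\lnot c \lor \lnot b \lor b) \land (\lnot b \lor b)   (distribute \lor over \land)
≡ \lnot c \lor \lnot d \lor b   (simplify)

\lnot c \lor \lnot d \lor b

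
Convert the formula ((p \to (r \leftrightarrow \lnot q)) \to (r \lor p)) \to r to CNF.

((p \to (r \leftrightarrow \lnot q)) \to (r \lor p)) \to r
= \lnot ((p \to (r \leftrightarrow \lnot q)) \to (r \lor p)) \lor r
= \lnot (\lnot (p \to (r \leftrightarrow \lnot q)) \lor r \lor p) \lor r
= \lnot (\lnot (\lnot p \lor (r \leftrightarrow \lnot q)) \lor r \lor p) \lor r
= \lnot (\lnot (\lnot p \lor ((r \to \lnot q) \land (\lnot q \to r))) \lor r \lor p) \lor r
= \lnot (\lnot (\lnot p \lor ((\lnot r \lor \lnot q) \land (\lnot q \to r))) \lor r \lor p) \lor r
= \lnot (\lnot (\lnot p \lor ((\lnot r \lor \lnot q) \land (\lnot \lnot q \lor r))) \lor r \lor p) \lor r
= (\lnot \lnot (\lnot p \lor ((\lnot r \lor \lnot q) \land (\lnot \lnot q \lor r))) \land \lnot r \land \lnot p) \lor r
= ((\lnot p \lor ((\lnot r \lor \lnot q) \land (\lnot \lnot q \lor r))) \land \lnot r \land \lnot p) \lor r
= ((\lnot p \lor ((\lnot r \lor \lnot q) \land (q \lor r))) \land \lnot r \land \lnot p) \lor r
= (\lnot p \lor \lnot r \lor \lnot q \lor r) \land (\lnot p \lor q \lor r \lor r) \land (\lnot r \lor r) \land (\lnot p \lor r)
= \lnot p \lor r

\lnot p \lor r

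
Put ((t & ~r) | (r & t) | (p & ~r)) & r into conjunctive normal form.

(t | p) & (t | ~r) & r

((t & ~r) | (r & t) | (p & ~r)) & r
⇔ (t | r | p) & (t | r | ~r) & (t | t | p) & (t | t | ~r) & (~r | r | p) & (~r | r | ~r) & (~r | t | p) & (~r | t | ~r) & r
⇔ (t | p) & (t | ~r) & r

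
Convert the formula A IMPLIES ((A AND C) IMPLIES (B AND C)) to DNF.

A IMPLIES ((A AND C) IMPLIES (B AND C))
⇔ NOT A OR ((A AND C) IMPLIES (B AND C))   — eliminate IMPLIES
⇔ NOT A OR NOT (A AND C) OR (B AND C)   — eliminate IMPLIES
⇔ NOT A OR NOT A OR NOT C OR (B AND C)   — De Morgan
⇔ NOT A OR NOT C OR (B AND C)   — simplify

NOT A OR NOT C OR (B AND C)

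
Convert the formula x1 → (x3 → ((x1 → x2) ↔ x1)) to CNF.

¬x1 ∨ ¬x3 ∨ x2

x1 → (x3 → ((x1 → x2) ↔ x1))
= ¬x1 ∨ (x3 → ((x1 → x2) ↔ x1))
= ¬x1 ∨ ¬x3 ∨ ((x1 → x2) ↔ x1)
= ¬x1 ∨ ¬x3 ∨ (((x1 → x2) → x1) ∧ (x1 → (x1 → x2)))
= ¬x1 ∨ ¬x3 ∨ ((¬(x1 → x2) ∨ x1) ∧ (x1 → (x1 → x2)))
= ¬x1 ∨ ¬x3 ∨ ((¬(¬x1 ∨ x2) ∨ x1) ∧ (x1 → (x1 → x2)))
= ¬x1 ∨ ¬x3 ∨ ((¬(¬x1 ∨ x2) ∨ x1) ∧ (¬x1 ∨ (x1 → x2)))
= ¬x1 ∨ ¬x3 ∨ ((¬(¬x1 ∨ x2) ∨ x1) ∧ (¬x1 ∨ ¬x1 ∨ x2))
= ¬x1 ∨ ¬x3 ∨ (((¬¬x1 ∧ ¬x2) ∨ x1) ∧ (¬x1 ∨ ¬x1 ∨ x2))
= ¬x1 ∨ ¬x3 ∨ (((x1 ∧ ¬x2) ∨ x1) ∧ (¬x1 ∨ ¬x1 ∨ x2))
= (¬x1 ∨ ¬x3 ∨ x1 ∨ x1) ∧ (¬x1 ∨ ¬x3 ∨ ¬x2 ∨ x1) ∧ (¬x1 ∨ ¬x3 ∨ ¬x1 ∨ ¬x1 ∨ x2)
= ¬x1 ∨ ¬x3 ∨ x2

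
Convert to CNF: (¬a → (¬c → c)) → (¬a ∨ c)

¬a ∨ c

(¬a → (¬c → c)) → (¬a ∨ c)
⇔ ¬(¬a → (¬c → c)) ∨ ¬a ∨ c   — eliminate →
⇔ ¬(¬¬a ∨ (¬c → c)) ∨ ¬a ∨ c   — eliminate →
⇔ ¬(¬¬a ∨ ¬¬c ∨ c) ∨ ¬a ∨ c   — eliminate →
⇔ (¬¬¬a ∧ ¬¬¬c ∧ ¬c) ∨ ¬a ∨ c   — De Morgan
⇔ (¬a ∧ ¬¬¬c ∧ ¬c) ∨ ¬a ∨ c   — double negation
⇔ (¬a ∧ ¬c ∧ ¬c) ∨ ¬a ∨ c   — double negation
⇔ (¬a ∨ ¬a ∨ c) ∧ (¬c ∨ ¬a ∨ c) ∧ (¬c ∨ ¬a ∨ c)   — distribute ∨ over ∧
⇔ ¬a ∨ c   — simplify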